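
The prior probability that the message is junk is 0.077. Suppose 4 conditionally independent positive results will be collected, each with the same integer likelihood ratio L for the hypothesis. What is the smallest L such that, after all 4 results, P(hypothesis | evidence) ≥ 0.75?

Prior odds = 0.077/0.923 = 77/923.
Target odds = 0.75/0.25 = 3.
Need L⁴ ≥ 3 ÷ (77/923) = 2769/77.
2⁴ = 16 < 2769/77 ≤ 81 = 3⁴, so L = 3.

3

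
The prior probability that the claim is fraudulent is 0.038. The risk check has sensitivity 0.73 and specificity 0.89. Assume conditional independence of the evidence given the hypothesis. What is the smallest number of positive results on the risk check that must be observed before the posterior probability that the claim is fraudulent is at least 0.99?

Prior odds = 0.038/0.962 = 19/481.
False-positive rate = 1 − 0.89 = 0.11; likelihood ratio of a positive = 0.73/0.11 = 73/11.
Target odds: 0.99 ÷ 0.01 = 99.
Need (19/481) × (73/11)ⁿ ≥ 99, i.e. (73/11)ⁿ ≥ 47619/19.
(73/11)⁴ = 28398241/14641 falls short of 47619/19 but (73/11)⁵ ≈12872.1 reaches it, so n = 5.

5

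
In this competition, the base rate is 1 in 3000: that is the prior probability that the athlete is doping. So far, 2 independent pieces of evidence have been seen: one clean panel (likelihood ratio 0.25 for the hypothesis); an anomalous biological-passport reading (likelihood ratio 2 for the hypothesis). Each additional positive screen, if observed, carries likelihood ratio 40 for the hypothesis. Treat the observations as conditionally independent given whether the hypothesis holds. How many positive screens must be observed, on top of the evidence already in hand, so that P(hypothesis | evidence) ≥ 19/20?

Prior odds = (1/3000)/(2999/3000) = 1/2999.
Combined Bayes factor of the evidence already in hand = 0.25 × 2 = 0.5.
Odds after that evidence = (1/2999) × 0.5 = 1/5998.
Target odds = 0.95/0.05 = 19.
Need 40ⁿ ≥ 19 ÷ (1/5998) = 113962.
40³ = 64000 falls short of 113962 but 40⁴ = 2560000 reaches it, so n = 4.

4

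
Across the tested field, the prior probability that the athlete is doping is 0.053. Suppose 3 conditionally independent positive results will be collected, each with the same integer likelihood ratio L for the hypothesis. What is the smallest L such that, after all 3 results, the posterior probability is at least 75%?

4

Prior odds = 0.053/0.947 = 53/947.
Target odds = 0.75/0.25 = 3.
Need L³ ≥ 3 ÷ (53/947) = 2841/53.
3³ = 27 < 2841/53 ≤ 64 = 4³, so L = 4.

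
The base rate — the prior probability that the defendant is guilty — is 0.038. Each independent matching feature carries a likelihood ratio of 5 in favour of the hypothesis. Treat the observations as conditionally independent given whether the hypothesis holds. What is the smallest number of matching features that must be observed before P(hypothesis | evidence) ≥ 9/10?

4

Prior odds: 0.038 ÷ 0.962 = 19/481.
Likelihood ratio per matching feature = 5.
Target posterior odds = 0.9/0.1 = 9.
Need (19/481) × 5ⁿ ≥ 9, i.e. 5ⁿ ≥ 4329/19.
5³ = 125 falls short of 4329/19 but 5⁴ = 625 reaches it, so n = 4.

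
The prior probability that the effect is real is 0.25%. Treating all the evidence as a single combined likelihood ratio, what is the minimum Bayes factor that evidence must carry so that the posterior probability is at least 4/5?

Prior odds = 0.0025/0.9975 = 1/399.
Target odds = 0.8/0.2 = 4.
Required Bayes factor = 4 ÷ (1/399) = 1596.

1596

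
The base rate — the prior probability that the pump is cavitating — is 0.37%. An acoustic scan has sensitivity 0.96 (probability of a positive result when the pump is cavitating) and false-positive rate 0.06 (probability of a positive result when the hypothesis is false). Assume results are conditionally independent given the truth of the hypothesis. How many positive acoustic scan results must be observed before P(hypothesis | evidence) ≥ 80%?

Prior odds: 0.0037 ÷ 0.9963 = 37/9963.
Likelihood ratio of a positive result = 0.96/0.06 = 16.
Target posterior odds = 0.8/0.2 = 4.
Require 16ⁿ ≥ 4 ÷ (37/9963) = 39852/37.
16² = 256 falls short of 39852/37 but 16³ = 4096 reaches it, so n = 3.

3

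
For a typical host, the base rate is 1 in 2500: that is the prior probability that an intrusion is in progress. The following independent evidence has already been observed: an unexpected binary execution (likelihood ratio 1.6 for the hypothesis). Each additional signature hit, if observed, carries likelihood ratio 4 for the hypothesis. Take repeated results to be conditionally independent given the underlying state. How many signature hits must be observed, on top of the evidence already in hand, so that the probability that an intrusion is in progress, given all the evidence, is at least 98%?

Prior odds = 0.0004/0.9996 = 1/2499.
Bayes factor of the evidence already in hand = 1.6.
Odds after that evidence = (1/2499) × 1.6 = 8/12495.
Target odds = 0.98/0.02 = 49.
Need 4ⁿ ≥ 49 ÷ (8/12495) = 76531.875.
4⁸ = 65536 falls short of 76531.875 but 4⁹ = 262144 reaches it, so n = 9.

9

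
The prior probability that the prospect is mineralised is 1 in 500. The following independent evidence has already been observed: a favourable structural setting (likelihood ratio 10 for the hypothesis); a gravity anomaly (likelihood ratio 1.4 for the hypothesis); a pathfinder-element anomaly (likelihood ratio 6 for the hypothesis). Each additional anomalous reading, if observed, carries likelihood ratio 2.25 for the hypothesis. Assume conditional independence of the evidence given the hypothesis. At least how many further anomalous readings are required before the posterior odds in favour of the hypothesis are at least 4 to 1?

4

Prior odds = 0.002/0.998 = 1/499.
Combined Bayes factor of the evidence already in hand = 10 × 1.4 × 6 = 84.
Odds after that evidence = (1/499) × 84 = 84/499.
Target odds = 4.
Need 2.25ⁿ ≥ 4 ÷ (84/499) = 499/21.
2.25³ = 11.390625 falls short of 499/21 but 2.25⁴ = 25.62890625 reaches it, so n = 4.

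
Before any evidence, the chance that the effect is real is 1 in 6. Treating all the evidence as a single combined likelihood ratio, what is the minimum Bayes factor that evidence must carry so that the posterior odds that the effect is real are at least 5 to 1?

Prior odds = (1/6)/(5/6) = 0.2.
Target odds = 5.
Required Bayes factor = 5 ÷ 0.2 = 25.

25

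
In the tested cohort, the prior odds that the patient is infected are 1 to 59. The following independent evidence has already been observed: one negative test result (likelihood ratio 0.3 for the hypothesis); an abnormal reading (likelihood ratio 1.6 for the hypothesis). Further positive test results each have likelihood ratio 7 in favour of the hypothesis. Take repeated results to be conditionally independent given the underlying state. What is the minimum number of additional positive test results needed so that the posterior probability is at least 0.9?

4

Prior odds = 1/59.
Combined Bayes factor of the evidence already in hand = 0.3 × 1.6 = 0.48.
Odds after that evidence = (1/59) × 0.48 = 12/1475.
Target odds = 0.9/0.1 = 9.
Need 7ⁿ ≥ 9 ÷ (12/1475) = 1106.25.
7³ = 343 falls short of 1106.25 but 7⁴ = 2401 reaches it, so n = 4.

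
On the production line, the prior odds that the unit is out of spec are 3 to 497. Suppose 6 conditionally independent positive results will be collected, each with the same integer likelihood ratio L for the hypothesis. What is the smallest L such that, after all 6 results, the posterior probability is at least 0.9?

4

Prior odds = 3/497.
Target odds = 0.9/0.1 = 9.
Need L⁶ ≥ 9 ÷ (3/497) = 1491.
3⁶ = 729 < 1491 ≤ 4096 = 4⁶, so L = 4.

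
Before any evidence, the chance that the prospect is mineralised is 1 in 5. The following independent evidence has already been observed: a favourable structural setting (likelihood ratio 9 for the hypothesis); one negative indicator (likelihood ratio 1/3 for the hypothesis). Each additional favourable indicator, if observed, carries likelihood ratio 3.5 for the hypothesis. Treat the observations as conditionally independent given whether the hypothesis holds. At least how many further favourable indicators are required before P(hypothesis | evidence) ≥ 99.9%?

Prior odds = 0.2/0.8 = 0.25.
Combined Bayes factor of the evidence already in hand = 9 × (1/3) = 3.
Odds after that evidence = 0.25 × 3 = 0.75.
Target odds = 0.999/0.001 = 999.
Need 3.5ⁿ ≥ 999 ÷ 0.75 = 1332.
3.5⁵ = 525.21875 falls short of 1332 but 3.5⁶ = 1838.265625 reaches it, so n = 6.

6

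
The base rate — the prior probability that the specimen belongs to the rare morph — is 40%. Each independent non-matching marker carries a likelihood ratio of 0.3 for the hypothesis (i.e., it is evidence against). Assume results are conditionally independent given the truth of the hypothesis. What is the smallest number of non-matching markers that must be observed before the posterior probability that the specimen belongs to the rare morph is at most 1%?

4

Prior odds = 0.4/0.6 = 2/3.
Likelihood ratio per non-matching marker = 0.3.
Target posterior odds = 0.01/0.99 = 1/99.
Need (2/3) × 0.3ⁿ ≤ 1/99, i.e. 0.3ⁿ ≤ 1/66.
0.3³ = 0.027 is still above 1/66 but 0.3⁴ = 0.0081 is at or below it, so n = 4.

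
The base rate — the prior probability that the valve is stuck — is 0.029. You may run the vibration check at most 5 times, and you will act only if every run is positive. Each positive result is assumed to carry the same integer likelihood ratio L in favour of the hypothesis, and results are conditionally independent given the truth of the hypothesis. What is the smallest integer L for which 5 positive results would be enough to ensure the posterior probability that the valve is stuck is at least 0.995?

Prior odds = 0.029/0.971 = 29/971.
Target odds = 0.995/0.005 = 199.
Need L⁵ ≥ 199 ÷ (29/971) = 193229/29.
5⁵ = 3125 < 193229/29 ≤ 7776 = 6⁵, so L = 6.

6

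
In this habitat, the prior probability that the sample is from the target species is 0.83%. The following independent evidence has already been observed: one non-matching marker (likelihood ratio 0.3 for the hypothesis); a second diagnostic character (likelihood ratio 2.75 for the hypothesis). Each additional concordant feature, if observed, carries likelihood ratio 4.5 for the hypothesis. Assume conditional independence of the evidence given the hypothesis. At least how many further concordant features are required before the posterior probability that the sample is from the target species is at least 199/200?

Prior odds = 0.0083/0.9917 = 83/9917.
Combined Bayes factor of the evidence already in hand = 0.3 × 2.75 = 0.825.
Odds after that evidence = (83/9917) × 0.825 = 2739/396680.
Target odds = 0.995/0.005 = 199.
Need 4.5ⁿ ≥ 199 ÷ (2739/396680) = 78939320/2739.
4.5⁶ = 8303.765625 falls short of 78939320/2739 but 4.5⁷ = 4782969/128 reaches it, so n = 7.

7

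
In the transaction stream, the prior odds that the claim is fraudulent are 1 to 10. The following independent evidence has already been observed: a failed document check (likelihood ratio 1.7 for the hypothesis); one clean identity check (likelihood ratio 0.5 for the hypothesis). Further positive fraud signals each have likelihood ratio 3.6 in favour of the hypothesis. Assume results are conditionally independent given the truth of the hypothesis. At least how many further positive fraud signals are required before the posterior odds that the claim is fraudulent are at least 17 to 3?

Prior odds = 0.1.
Combined Bayes factor of the evidence already in hand = 1.7 × 0.5 = 0.85.
Odds after that evidence = 0.1 × 0.85 = 0.085.
Target odds = 17/3.
Need 3.6ⁿ ≥ 17/3 ÷ 0.085 = 200/3.
3.6³ = 46.656 falls short of 200/3 but 3.6⁴ = 167.9616 reaches it, so n = 4.

4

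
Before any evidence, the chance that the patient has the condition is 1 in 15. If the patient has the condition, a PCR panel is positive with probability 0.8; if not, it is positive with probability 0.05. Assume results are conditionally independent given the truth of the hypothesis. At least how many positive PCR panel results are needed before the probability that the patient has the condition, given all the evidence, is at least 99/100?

3

Prior odds: (1/15) ÷ (14/15) = 1/14.
Likelihood ratio of a positive = 0.8/0.05 = 16.
Target posterior odds = 0.99/0.01 = 99.
Need (1/14) × 16ⁿ ≥ 99, i.e. 16ⁿ ≥ 1386.
16² = 256 falls short of 1386 but 16³ = 4096 reaches it, so n = 3.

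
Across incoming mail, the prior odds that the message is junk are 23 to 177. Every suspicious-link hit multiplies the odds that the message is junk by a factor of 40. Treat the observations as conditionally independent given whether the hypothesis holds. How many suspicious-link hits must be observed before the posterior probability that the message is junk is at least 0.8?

1

Prior odds = 23/177.
Likelihood ratio per suspicious-link hit = 40.
Target posterior odds = 0.8/0.2 = 4.
Require 40ⁿ ≥ 4 ÷ (23/177) = 708/23.
40¹ = 40, which meets the required 708/23; so n = 1.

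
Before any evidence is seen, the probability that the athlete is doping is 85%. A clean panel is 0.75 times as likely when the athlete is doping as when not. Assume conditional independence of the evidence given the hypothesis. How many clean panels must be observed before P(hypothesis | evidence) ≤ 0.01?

23

Prior odds: 0.85 ÷ 0.15 = 17/3.
Likelihood ratio per clean panel = 0.75.
Target posterior odds = 0.01/0.99 = 1/99.
Require 0.75ⁿ ≤ 1/99 ÷ (17/3) = 1/561.
0.75²² ≈0.00178381 is still above 1/561 but 0.75²³ ≈0.00133786 is at or below it, so n = 23.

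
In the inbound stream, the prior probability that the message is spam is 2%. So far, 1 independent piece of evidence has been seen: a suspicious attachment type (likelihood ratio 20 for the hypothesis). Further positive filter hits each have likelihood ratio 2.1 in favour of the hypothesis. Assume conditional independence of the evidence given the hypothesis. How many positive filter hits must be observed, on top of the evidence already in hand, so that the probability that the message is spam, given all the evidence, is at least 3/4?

3

Prior odds = 0.02/0.98 = 1/49.
Bayes factor of the evidence already in hand = 20.
Odds after that evidence = (1/49) × 20 = 20/49.
Target odds = 0.75/0.25 = 3.
Need 2.1ⁿ ≥ 3 ÷ (20/49) = 7.35.
2.1² = 4.41 falls short of 7.35 but 2.1³ = 9.261 reaches it, so n = 3.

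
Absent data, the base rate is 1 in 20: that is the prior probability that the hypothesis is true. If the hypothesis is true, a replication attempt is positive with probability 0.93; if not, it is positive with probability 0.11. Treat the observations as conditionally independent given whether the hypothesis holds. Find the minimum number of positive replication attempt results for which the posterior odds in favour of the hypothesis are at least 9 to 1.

3

Prior odds = 0.05/0.95 = 1/19.
Likelihood ratio of a positive = 0.93/0.11 = 93/11.
Target odds = 9.
Require (93/11)ⁿ ≥ 9 ÷ (1/19) = 171.
(93/11)² = 8649/121 falls short of 171 but (93/11)³ = 804357/1331 reaches it, so n = 3.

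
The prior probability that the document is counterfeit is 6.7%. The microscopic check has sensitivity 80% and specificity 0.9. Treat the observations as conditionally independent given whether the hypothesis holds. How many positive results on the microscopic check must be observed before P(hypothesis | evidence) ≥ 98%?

4

Prior odds: 0.067 ÷ 0.933 = 67/933.
False-positive rate = 1 − 0.9 = 0.1; likelihood ratio of a positive = 0.8/0.1 = 8.
Target posterior odds = 0.98/0.02 = 49.
Require 8ⁿ ≥ 49 ÷ (67/933) = 45717/67.
8³ = 512 falls short of 45717/67 but 8⁴ = 4096 reaches it, so n = 4.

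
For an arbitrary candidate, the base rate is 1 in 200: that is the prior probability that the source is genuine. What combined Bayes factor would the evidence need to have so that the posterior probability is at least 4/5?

Prior odds = 0.005/0.995 = 1/199.
Target odds = 0.8/0.2 = 4.
Required Bayes factor = 4 ÷ (1/199) = 796.

796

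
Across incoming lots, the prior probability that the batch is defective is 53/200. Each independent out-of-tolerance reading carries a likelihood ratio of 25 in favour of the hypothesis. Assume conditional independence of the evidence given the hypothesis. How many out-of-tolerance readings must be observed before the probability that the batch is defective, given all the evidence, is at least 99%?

Prior odds = 0.265/0.735 = 53/147.
Likelihood ratio per out-of-tolerance reading = 25.
Target posterior odds = 0.99/0.01 = 99.
Require 25ⁿ ≥ 99 ÷ (53/147) = 14553/53.
25¹ = 25 falls short of 14553/53 but 25² = 625 reaches it, so n = 2.

2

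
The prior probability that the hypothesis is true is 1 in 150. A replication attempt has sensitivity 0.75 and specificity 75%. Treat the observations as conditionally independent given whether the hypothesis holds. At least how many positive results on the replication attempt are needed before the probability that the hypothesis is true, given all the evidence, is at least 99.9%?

Prior odds = (1/150)/(149/150) = 1/149.
False-positive rate = 1 − 0.75 = 0.25; likelihood ratio of a positive = 0.75/0.25 = 3.
Target odds: 0.999 ÷ 0.001 = 999.
Require 3ⁿ ≥ 999 ÷ (1/149) = 148851.
3¹⁰ = 59049 falls short of 148851 but 3¹¹ = 177147 reaches it, so n = 11.

11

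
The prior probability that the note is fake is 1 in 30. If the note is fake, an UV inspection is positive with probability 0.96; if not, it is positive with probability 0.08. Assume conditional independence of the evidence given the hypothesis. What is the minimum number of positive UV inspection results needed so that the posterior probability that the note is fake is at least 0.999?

Prior odds: (1/30) ÷ (29/30) = 1/29.
Likelihood ratio of a positive = 0.96/0.08 = 12.
Target posterior odds = 0.999/0.001 = 999.
Need (1/29) × 12ⁿ ≥ 999, i.e. 12ⁿ ≥ 28971.
12⁴ = 20736 falls short of 28971 but 12⁵ = 248832 reaches it, so n = 5.

5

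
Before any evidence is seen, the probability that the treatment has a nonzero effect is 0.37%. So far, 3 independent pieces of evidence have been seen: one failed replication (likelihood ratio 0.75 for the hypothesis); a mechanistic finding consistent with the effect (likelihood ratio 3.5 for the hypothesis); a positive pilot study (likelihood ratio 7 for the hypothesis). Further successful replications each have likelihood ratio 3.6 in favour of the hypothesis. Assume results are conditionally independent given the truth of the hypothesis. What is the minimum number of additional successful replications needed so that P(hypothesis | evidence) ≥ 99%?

6

Prior odds = 0.0037/0.9963 = 37/9963.
Combined Bayes factor of the evidence already in hand = 0.75 × 3.5 × 7 = 18.375.
Odds after that evidence = (37/9963) × 18.375 = 1813/26568.
Target odds = 0.99/0.01 = 99.
Need 3.6ⁿ ≥ 99 ÷ (1813/26568) = 2630232/1813.
3.6⁵ = 604.66176 falls short of 2630232/1813 but 3.6⁶ = 34012224/15625 reaches it, so n = 6.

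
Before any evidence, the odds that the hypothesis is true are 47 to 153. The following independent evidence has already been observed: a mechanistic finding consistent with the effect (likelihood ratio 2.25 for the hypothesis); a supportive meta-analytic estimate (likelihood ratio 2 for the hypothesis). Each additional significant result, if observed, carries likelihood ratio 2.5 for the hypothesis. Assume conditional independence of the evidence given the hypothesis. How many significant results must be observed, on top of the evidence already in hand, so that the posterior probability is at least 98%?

4

Prior odds = 47/153.
Combined Bayes factor of the evidence already in hand = 2.25 × 2 = 4.5.
Odds after that evidence = (47/153) × 4.5 = 47/34.
Target odds = 0.98/0.02 = 49.
Need 2.5ⁿ ≥ 49 ÷ (47/34) = 1666/47.
2.5³ = 15.625 falls short of 1666/47 but 2.5⁴ = 39.0625 reaches it, so n = 4.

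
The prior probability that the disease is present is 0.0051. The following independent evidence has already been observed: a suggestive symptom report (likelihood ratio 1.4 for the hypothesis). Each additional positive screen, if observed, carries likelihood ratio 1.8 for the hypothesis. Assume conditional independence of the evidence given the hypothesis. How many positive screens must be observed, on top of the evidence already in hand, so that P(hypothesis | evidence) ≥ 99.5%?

Prior odds = 0.0051/0.9949 = 51/9949.
Bayes factor of the evidence already in hand = 1.4.
Odds after that evidence = (51/9949) × 1.4 = 357/49745.
Target odds = 0.995/0.005 = 199.
Need 1.8ⁿ ≥ 199 ÷ (357/49745) = 9899255/357.
1.8¹⁷ ≈21859.1 falls short of 9899255/357 but 1.8¹⁸ ≈39346.4 reaches it, so n = 18.

18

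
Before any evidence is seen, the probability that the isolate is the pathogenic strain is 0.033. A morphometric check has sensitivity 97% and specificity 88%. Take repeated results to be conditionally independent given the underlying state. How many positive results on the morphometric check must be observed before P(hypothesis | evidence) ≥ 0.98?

4

Prior odds: 0.033 ÷ 0.967 = 33/967.
False-positive rate = 1 − 0.88 = 0.12; likelihood ratio of a positive = 0.97/0.12 = 97/12.
Target odds: 0.98 ÷ 0.02 = 49.
Require (97/12)ⁿ ≥ 49 ÷ (33/967) = 47383/33.
(97/12)³ = 912673/1728 falls short of 47383/33 but (97/12)⁴ = 88529281/20736 reaches it, so n = 4.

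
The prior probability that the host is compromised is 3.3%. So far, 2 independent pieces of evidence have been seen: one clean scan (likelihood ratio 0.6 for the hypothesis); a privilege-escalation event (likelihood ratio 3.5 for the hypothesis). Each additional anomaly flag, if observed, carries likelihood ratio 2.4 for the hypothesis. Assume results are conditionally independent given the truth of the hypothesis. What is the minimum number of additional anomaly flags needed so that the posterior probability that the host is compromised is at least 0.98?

Prior odds = 0.033/0.967 = 33/967.
Combined Bayes factor of the evidence already in hand = 0.6 × 3.5 = 2.1.
Odds after that evidence = (33/967) × 2.1 = 693/9670.
Target odds = 0.98/0.02 = 49.
Need 2.4ⁿ ≥ 49 ÷ (693/9670) = 67690/99.
2.4⁷ = 35831808/78125 falls short of 67690/99 but 2.4⁸ = 429981696/390625 reaches it, so n = 8.

8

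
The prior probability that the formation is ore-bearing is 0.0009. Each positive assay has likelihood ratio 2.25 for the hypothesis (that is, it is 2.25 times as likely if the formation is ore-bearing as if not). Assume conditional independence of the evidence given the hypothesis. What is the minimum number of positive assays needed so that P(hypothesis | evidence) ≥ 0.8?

Prior odds: 0.0009 ÷ 0.9991 = 9/9991.
Likelihood ratio per positive assay = 2.25.
Target odds: 0.8 ÷ 0.2 = 4.
Need (9/9991) × 2.25ⁿ ≥ 4, i.e. 2.25ⁿ ≥ 39964/9.
2.25¹⁰ ≈3325.26 falls short of 39964/9 but 2.25¹¹ ≈7481.83 reaches it, so n = 11.

11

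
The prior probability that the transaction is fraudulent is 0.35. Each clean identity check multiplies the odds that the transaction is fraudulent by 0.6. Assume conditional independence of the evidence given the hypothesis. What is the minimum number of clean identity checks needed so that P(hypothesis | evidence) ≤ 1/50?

7

Prior odds = 0.35/0.65 = 7/13.
Likelihood ratio per clean identity check = 0.6.
Target posterior odds = 0.02/0.98 = 1/49.
Require 0.6ⁿ ≤ 1/49 ÷ (7/13) = 13/343.
0.6⁶ = 729/15625 is still above 13/343 but 0.6⁷ = 2187/78125 is at or below it, so n = 7.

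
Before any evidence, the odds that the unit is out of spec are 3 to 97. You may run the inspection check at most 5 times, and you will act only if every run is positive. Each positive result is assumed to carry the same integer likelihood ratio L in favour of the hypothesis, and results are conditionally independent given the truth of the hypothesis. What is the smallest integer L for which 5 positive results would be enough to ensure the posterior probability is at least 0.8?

Prior odds = 3/97.
Target odds = 0.8/0.2 = 4.
Need L⁵ ≥ 4 ÷ (3/97) = 388/3.
2⁵ = 32 < 388/3 ≤ 243 = 3⁵, so L = 3.

3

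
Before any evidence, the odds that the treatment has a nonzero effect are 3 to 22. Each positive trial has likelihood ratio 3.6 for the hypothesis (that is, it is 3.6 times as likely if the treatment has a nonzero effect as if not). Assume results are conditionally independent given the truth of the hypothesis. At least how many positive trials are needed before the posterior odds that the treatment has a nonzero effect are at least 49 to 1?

5

Prior odds = 3/22.
Likelihood ratio per positive trial = 3.6.
Target odds = 49.
Need (3/22) × 3.6ⁿ ≥ 49, i.e. 3.6ⁿ ≥ 1078/3.
3.6⁴ = 167.9616 falls short of 1078/3 but 3.6⁵ = 604.66176 reaches it, so n = 5.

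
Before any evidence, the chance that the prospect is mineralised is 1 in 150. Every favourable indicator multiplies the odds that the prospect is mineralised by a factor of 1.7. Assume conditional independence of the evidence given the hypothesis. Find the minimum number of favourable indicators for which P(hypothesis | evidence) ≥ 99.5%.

20

Prior odds = (1/150)/(149/150) = 1/149.
Likelihood ratio per favourable indicator = 1.7.
Target odds: 0.995 ÷ 0.005 = 199.
Require 1.7ⁿ ≥ 199 ÷ (1/149) = 29651.
1.7¹⁹ ≈23907.2 falls short of 29651 but 1.7²⁰ ≈40642.3 reaches it, so n = 20.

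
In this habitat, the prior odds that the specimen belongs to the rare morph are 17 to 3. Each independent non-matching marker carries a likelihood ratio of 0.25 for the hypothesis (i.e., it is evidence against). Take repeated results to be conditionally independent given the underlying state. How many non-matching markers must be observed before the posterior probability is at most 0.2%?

Prior odds = 17/3.
Likelihood ratio per non-matching marker = 0.25.
Target odds: 0.002 ÷ 0.998 = 1/499.
Need (17/3) × 0.25ⁿ ≤ 1/499, i.e. 0.25ⁿ ≤ 3/8483.
0.25⁵ = 1/1024 is still above 3/8483 but 0.25⁶ = 1/4096 is at or below it, so n = 6.

6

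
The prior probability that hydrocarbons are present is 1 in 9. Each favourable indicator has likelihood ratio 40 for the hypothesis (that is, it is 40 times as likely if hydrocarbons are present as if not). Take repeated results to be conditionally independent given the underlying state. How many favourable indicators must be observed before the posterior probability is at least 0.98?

2

Prior odds: (1/9) ÷ (8/9) = 0.125.
Likelihood ratio per favourable indicator = 40.
Target odds: 0.98 ÷ 0.02 = 49.
Require 40ⁿ ≥ 49 ÷ 0.125 = 392.
40¹ = 40 falls short of 392 but 40² = 1600 reaches it, so n = 2.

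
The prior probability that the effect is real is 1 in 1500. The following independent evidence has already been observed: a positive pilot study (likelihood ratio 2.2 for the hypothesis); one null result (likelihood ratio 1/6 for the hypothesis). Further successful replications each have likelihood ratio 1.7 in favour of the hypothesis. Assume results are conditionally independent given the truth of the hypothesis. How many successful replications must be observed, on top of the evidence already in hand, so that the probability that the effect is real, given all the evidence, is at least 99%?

Prior odds = (1/1500)/(1499/1500) = 1/1499.
Combined Bayes factor of the evidence already in hand = 2.2 × (1/6) = 11/30.
Odds after that evidence = (1/1499) × 11/30 = 11/44970.
Target odds = 0.99/0.01 = 99.
Need 1.7ⁿ ≥ 99 ÷ (11/44970) = 404730.
1.7²⁴ ≈339449 falls short of 404730 but 1.7²⁵ ≈577063 reaches it, so n = 25.

25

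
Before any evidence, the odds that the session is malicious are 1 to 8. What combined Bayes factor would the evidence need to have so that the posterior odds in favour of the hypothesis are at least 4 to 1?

32

Prior odds = 0.125.
Target odds = 4.
Required Bayes factor = 4 ÷ 0.125 = 32.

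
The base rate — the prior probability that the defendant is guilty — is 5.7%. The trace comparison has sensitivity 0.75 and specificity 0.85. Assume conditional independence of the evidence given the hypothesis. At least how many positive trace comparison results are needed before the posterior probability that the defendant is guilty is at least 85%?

3

Prior odds: 0.057 ÷ 0.943 = 57/943.
False-positive rate = 1 − 0.85 = 0.15; likelihood ratio of a positive = 0.75/0.15 = 5.
Target posterior odds = 0.85/0.15 = 17/3.
Need (57/943) × 5ⁿ ≥ 17/3, i.e. 5ⁿ ≥ 16031/171.
5² = 25 falls short of 16031/171 but 5³ = 125 reaches it, so n = 3.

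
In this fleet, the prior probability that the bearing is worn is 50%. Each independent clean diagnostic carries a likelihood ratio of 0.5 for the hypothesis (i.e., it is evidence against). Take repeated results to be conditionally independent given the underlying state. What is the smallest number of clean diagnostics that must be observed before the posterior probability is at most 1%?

Prior odds: 0.5 ÷ 0.5 = 1.
Likelihood ratio per clean diagnostic = 0.5.
Target posterior odds = 0.01/0.99 = 1/99.
Need 1 × 0.5ⁿ ≤ 1/99, i.e. 0.5ⁿ ≤ 1/99.
0.5⁶ = 0.015625 is still above 1/99 but 0.5⁷ = 0.0078125 is at or below it, so n = 7.

7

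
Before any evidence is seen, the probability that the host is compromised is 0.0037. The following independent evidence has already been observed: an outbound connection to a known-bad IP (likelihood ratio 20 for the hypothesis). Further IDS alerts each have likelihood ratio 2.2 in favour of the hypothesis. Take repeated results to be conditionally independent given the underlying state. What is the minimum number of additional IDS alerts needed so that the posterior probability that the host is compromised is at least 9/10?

7

Prior odds = 0.0037/0.9963 = 37/9963.
Bayes factor of the evidence already in hand = 20.
Odds after that evidence = (37/9963) × 20 = 740/9963.
Target odds = 0.9/0.1 = 9.
Need 2.2ⁿ ≥ 9 ÷ (740/9963) = 89667/740.
2.2⁶ = 1771561/15625 falls short of 89667/740 but 2.2⁷ = 19487171/78125 reaches it, so n = 7.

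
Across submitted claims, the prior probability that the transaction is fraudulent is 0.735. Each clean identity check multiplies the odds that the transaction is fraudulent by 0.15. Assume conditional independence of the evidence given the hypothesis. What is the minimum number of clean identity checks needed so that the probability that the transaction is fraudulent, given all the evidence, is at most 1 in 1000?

Prior odds = 0.735/0.265 = 147/53.
Likelihood ratio per clean identity check = 0.15.
Target odds: 0.001 ÷ 0.999 = 1/999.
Need (147/53) × 0.15ⁿ ≤ 1/999, i.e. 0.15ⁿ ≤ 53/146853.
0.15⁴ = 81/160000 is still above 53/146853 but 0.15⁵ = 243/3200000 is at or below it, so n = 5.

5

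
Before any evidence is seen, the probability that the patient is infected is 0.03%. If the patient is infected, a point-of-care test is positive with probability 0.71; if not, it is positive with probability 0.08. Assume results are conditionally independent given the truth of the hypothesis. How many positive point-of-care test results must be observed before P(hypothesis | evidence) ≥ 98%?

Prior odds = 0.0003/0.9997 = 3/9997.
Likelihood ratio of a positive = 0.71/0.08 = 8.875.
Target posterior odds = 0.98/0.02 = 49.
Need (3/9997) × 8.875ⁿ ≥ 49, i.e. 8.875ⁿ ≥ 489853/3.
8.875⁵ ≈55060.7 falls short of 489853/3 but 8.875⁶ ≈488664 reaches it, so n = 6.

6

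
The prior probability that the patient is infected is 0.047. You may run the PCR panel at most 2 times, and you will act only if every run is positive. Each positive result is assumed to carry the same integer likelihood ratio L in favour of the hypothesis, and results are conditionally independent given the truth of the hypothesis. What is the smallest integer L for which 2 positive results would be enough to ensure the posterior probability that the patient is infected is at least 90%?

14

Prior odds = 0.047/0.953 = 47/953.
Target odds = 0.9/0.1 = 9.
Need L² ≥ 9 ÷ (47/953) = 8577/47.
13² = 169 < 8577/47 ≤ 196 = 14², so L = 14.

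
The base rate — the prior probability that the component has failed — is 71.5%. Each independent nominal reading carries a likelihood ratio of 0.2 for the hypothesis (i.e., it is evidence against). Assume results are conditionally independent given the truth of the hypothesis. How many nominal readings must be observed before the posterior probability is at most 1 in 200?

Prior odds: 0.715 ÷ 0.285 = 143/57.
Likelihood ratio per nominal reading = 0.2.
Target posterior odds = 0.005/0.995 = 1/199.
Need (143/57) × 0.2ⁿ ≤ 1/199, i.e. 0.2ⁿ ≤ 57/28457.
0.2³ = 0.008 is still above 57/28457 but 0.2⁴ = 0.0016 is at or below it, so n = 4.

4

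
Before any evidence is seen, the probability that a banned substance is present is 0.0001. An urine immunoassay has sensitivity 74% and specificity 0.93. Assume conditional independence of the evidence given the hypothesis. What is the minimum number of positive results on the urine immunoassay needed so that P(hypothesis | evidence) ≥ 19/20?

6

Prior odds: 0.0001 ÷ 0.9999 = 1/9999.
False-positive rate = 1 − 0.93 = 0.07; likelihood ratio of a positive = 0.74/0.07 = 74/7.
Target posterior odds = 0.95/0.05 = 19.
Need (1/9999) × (74/7)ⁿ ≥ 19, i.e. (74/7)ⁿ ≥ 189981.
(74/7)⁵ ≈132029 falls short of 189981 but (74/7)⁶ ≈1.39573e+06 reaches it, so n = 6.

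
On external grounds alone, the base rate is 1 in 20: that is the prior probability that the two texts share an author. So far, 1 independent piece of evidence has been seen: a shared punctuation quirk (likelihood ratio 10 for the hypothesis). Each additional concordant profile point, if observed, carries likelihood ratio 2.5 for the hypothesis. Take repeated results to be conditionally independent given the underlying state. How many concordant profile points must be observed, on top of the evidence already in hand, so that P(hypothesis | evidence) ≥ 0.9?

4

Prior odds = 0.05/0.95 = 1/19.
Bayes factor of the evidence already in hand = 10.
Odds after that evidence = (1/19) × 10 = 10/19.
Target odds = 0.9/0.1 = 9.
Need 2.5ⁿ ≥ 9 ÷ (10/19) = 17.1.
2.5³ = 15.625 falls short of 17.1 but 2.5⁴ = 39.0625 reaches it, so n = 4.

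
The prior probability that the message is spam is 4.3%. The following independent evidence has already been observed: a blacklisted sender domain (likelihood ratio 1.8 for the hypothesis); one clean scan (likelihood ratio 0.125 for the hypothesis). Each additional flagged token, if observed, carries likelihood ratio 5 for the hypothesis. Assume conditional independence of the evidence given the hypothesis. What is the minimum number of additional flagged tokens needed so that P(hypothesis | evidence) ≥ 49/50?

Prior odds = 0.043/0.957 = 43/957.
Combined Bayes factor of the evidence already in hand = 1.8 × 0.125 = 0.225.
Odds after that evidence = (43/957) × 0.225 = 129/12760.
Target odds = 0.98/0.02 = 49.
Need 5ⁿ ≥ 49 ÷ (129/12760) = 625240/129.
5⁵ = 3125 falls short of 625240/129 but 5⁶ = 15625 reaches it, so n = 6.

6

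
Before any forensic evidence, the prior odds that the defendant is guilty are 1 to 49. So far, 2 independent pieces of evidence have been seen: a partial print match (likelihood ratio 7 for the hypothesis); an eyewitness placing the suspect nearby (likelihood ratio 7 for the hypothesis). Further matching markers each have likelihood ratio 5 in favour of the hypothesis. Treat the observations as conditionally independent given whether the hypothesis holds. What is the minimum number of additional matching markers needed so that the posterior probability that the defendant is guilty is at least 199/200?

4

Prior odds = 1/49.
Combined Bayes factor of the evidence already in hand = 7 × 7 = 49.
Odds after that evidence = (1/49) × 49 = 1.
Target odds = 0.995/0.005 = 199.
Need 5ⁿ ≥ 199 ÷ 1 = 199.
5³ = 125 falls short of 199 but 5⁴ = 625 reaches it, so n = 4.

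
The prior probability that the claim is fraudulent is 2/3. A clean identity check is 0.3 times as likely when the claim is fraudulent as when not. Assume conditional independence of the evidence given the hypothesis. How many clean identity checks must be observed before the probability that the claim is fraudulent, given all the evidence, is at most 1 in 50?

4

Prior odds: (2/3) ÷ (1/3) = 2.
Likelihood ratio per clean identity check = 0.3.
Target odds: 0.02 ÷ 0.98 = 1/49.
Require 0.3ⁿ ≤ 1/49 ÷ 2 = 1/98.
0.3³ = 0.027 is still above 1/98 but 0.3⁴ = 0.0081 is at or below it, so n = 4.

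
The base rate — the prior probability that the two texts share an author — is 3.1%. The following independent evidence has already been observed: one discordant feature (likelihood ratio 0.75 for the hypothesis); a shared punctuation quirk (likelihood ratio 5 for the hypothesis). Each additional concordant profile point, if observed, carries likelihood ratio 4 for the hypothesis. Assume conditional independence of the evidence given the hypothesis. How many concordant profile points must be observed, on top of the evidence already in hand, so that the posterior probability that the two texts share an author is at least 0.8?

3

Prior odds = 0.031/0.969 = 31/969.
Combined Bayes factor of the evidence already in hand = 0.75 × 5 = 3.75.
Odds after that evidence = (31/969) × 3.75 = 155/1292.
Target odds = 0.8/0.2 = 4.
Need 4ⁿ ≥ 4 ÷ (155/1292) = 5168/155.
4² = 16 falls short of 5168/155 but 4³ = 64 reaches it, so n = 3.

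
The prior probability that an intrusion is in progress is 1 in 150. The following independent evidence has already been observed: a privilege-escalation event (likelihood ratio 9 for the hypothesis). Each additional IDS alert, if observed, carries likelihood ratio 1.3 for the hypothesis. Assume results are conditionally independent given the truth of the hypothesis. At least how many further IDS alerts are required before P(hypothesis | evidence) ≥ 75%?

15

Prior odds = (1/150)/(149/150) = 1/149.
Bayes factor of the evidence already in hand = 9.
Odds after that evidence = (1/149) × 9 = 9/149.
Target odds = 0.75/0.25 = 3.
Need 1.3ⁿ ≥ 3 ÷ (9/149) = 149/3.
1.3¹⁴ ≈39.3738 falls short of 149/3 but 1.3¹⁵ ≈51.1859 reaches it, so n = 15.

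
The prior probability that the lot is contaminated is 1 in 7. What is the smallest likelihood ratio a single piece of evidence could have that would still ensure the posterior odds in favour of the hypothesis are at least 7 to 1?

Prior odds = (1/7)/(6/7) = 1/6.
Target odds = 7.
Required Bayes factor = 7 ÷ (1/6) = 42.

42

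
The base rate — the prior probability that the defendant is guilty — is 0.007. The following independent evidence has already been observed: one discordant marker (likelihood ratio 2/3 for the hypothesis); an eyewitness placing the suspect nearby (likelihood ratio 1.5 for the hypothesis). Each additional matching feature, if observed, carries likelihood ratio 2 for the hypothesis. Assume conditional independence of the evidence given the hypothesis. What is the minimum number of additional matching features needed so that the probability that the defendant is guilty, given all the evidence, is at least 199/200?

15

Prior odds = 0.007/0.993 = 7/993.
Combined Bayes factor of the evidence already in hand = (2/3) × 1.5 = 1.
Odds after that evidence = (7/993) × 1 = 7/993.
Target odds = 0.995/0.005 = 199.
Need 2ⁿ ≥ 199 ÷ (7/993) = 197607/7.
2¹⁴ = 16384 falls short of 197607/7 but 2¹⁵ = 32768 reaches it, so n = 15.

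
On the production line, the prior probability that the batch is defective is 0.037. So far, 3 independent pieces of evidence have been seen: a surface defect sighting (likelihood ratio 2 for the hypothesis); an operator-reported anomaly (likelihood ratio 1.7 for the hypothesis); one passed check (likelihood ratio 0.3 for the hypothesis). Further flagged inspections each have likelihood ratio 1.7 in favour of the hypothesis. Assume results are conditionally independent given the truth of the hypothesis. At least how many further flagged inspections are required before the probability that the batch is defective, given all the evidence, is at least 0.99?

Prior odds = 0.037/0.963 = 37/963.
Combined Bayes factor of the evidence already in hand = 2 × 1.7 × 0.3 = 1.02.
Odds after that evidence = (37/963) × 1.02 = 629/16050.
Target odds = 0.99/0.01 = 99.
Need 1.7ⁿ ≥ 99 ÷ (629/16050) = 1588950/629.
1.7¹⁴ ≈1683.78 falls short of 1588950/629 but 1.7¹⁵ ≈2862.42 reaches it, so n = 15.

15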